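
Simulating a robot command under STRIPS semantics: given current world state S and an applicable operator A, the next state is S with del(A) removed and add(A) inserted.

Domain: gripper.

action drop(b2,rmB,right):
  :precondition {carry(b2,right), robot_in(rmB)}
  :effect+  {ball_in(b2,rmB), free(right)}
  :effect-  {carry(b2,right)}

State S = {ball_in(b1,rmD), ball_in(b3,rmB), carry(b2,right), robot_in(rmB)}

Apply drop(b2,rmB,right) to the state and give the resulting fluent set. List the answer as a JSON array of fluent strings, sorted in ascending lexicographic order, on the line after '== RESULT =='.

Compute (S \ del) ∪ add:
  pre ⊆ S: {carry(b2,right), robot_in(rmB)} ⊆ S  — applicable
  S \ del = {ball_in(b1,rmD), ball_in(b3,rmB), robot_in(rmB)}
  ∪ add   = {ball_in(b1,rmD), ball_in(b2,rmB), ball_in(b3,rmB), free(right), robot_in(rmB)}

== RESULT ==
["ball_in(b1,rmD)", "ball_in(b2,rmB)", "ball_in(b3,rmB)", "free(right)", "robot_in(rmB)"]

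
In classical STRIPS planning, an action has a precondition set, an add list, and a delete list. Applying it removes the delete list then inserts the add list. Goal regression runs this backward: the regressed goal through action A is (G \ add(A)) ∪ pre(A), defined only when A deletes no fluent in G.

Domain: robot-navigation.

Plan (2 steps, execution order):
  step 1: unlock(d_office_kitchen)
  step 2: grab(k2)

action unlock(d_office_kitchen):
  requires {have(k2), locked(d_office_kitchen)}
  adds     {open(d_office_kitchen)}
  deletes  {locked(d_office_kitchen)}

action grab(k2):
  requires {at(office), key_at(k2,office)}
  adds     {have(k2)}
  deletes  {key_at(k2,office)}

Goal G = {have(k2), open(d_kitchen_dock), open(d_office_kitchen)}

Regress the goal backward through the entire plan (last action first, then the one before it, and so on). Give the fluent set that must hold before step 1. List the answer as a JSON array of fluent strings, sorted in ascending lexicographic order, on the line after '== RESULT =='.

Regress step by step:
  through step 2 (grab(k2)): drop {have(k2)}, keep {open(d_kitchen_dock), open(d_office_kitchen)}, require {at(office), key_at(k2,office)}
    → {at(office), key_at(k2,office), open(d_kitchen_dock), open(d_office_kitchen)}
  through step 1 (unlock(d_office_kitchen)): drop {open(d_office_kitchen)}, keep {at(office), key_at(k2,office), open(d_kitchen_dock)}, require {have(k2), locked(d_office_kitchen)}
    → {at(office), have(k2), key_at(k2,office), locked(d_office_kitchen), open(d_kitchen_dock)}

== RESULT ==
["at(office)", "have(k2)", "key_at(k2,office)", "locked(d_office_kitchen)", "open(d_kitchen_dock)"]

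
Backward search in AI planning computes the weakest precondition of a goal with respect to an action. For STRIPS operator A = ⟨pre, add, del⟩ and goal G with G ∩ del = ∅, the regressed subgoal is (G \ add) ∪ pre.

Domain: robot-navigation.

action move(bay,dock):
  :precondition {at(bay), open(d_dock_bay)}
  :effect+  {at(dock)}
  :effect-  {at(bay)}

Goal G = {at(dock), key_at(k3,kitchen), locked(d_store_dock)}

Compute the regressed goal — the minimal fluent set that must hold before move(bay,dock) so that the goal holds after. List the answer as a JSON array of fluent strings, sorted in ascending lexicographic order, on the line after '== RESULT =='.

Regress:
  G ∩ del = {}  (empty — regression defined)
  G \ add = {at(dock), key_at(k3,kitchen), locked(d_store_dock)} \ {at(dock)} = {key_at(k3,kitchen), locked(d_store_dock)}
  ∪ pre   = {key_at(k3,kitchen), locked(d_store_dock)} ∪ {at(bay), open(d_dock_bay)}
          = {at(bay), key_at(k3,kitchen), locked(d_store_dock), open(d_dock_bay)}

== RESULT ==
["at(bay)", "key_at(k3,kitchen)", "locked(d_store_dock)", "open(d_dock_bay)"]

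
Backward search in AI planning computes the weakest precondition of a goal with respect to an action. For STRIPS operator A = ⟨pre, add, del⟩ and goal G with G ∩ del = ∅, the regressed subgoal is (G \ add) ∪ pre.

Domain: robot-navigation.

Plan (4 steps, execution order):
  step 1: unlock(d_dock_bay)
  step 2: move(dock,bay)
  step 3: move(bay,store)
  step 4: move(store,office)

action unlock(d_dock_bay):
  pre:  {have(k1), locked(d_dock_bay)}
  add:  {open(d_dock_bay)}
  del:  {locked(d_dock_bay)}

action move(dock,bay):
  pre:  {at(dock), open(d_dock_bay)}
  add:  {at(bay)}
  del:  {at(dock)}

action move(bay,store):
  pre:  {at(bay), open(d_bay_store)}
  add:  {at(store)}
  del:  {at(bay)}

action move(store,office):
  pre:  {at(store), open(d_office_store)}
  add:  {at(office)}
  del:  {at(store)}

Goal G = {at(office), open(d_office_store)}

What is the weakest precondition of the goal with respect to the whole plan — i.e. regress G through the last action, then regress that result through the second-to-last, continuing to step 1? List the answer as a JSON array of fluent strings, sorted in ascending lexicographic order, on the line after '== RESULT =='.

Work backward from the goal:
  through step 4 (move(store,office)): drop {at(office)}, keep {open(d_office_store)}, require {at(store), open(d_office_store)}
    → {at(store), open(d_office_store)}
  through step 3 (move(bay,store)): drop {at(store)}, keep {open(d_office_store)}, require {at(bay), open(d_bay_store)}
    → {at(bay), open(d_bay_store), open(d_office_store)}
  through step 2 (move(dock,bay)): drop {at(bay)}, keep {open(d_bay_store), open(d_office_store)}, require {at(dock), open(d_dock_bay)}
    → {at(dock), open(d_bay_store), open(d_dock_bay), open(d_office_store)}
  through step 1 (unlock(d_dock_bay)): drop {open(d_dock_bay)}, keep {at(dock), open(d_bay_store), open(d_office_store)}, require {have(k1), locked(d_dock_bay)}
    → {at(dock), have(k1), locked(d_dock_bay), open(d_bay_store), open(d_office_store)}

== RESULT ==
["at(dock)", "have(k1)", "locked(d_dock_bay)", "open(d_bay_store)", "open(d_office_store)"]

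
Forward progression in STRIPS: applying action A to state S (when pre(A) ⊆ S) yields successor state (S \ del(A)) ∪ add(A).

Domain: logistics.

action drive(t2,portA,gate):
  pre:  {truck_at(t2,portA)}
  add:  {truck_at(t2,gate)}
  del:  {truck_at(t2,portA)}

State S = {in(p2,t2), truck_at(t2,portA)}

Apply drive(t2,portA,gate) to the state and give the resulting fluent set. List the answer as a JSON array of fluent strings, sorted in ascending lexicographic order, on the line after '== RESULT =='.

Progress:
  pre ⊆ S: {truck_at(t2,portA)} ⊆ S  — applicable
  S \ del = {in(p2,t2)}
  ∪ add   = {in(p2,t2), truck_at(t2,gate)}

== RESULT ==
["in(p2,t2)", "truck_at(t2,gate)"]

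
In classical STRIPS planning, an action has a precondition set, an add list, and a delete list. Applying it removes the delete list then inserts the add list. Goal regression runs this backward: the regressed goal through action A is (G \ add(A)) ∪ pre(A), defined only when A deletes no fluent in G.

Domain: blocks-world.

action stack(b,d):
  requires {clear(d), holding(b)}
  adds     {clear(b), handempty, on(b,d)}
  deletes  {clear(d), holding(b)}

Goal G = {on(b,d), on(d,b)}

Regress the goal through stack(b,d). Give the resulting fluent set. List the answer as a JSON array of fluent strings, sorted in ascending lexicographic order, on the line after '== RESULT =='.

Regress:
  G ∩ del = {}  (empty — regression defined)
  G \ add = {on(b,d), on(d,b)} \ {clear(b), handempty, on(b,d)} = {on(d,b)}
  ∪ pre   = {on(d,b)} ∪ {clear(d), holding(b)}
          = {clear(d), holding(b), on(d,b)}

== RESULT ==
["clear(d)", "holding(b)", "on(d,b)"]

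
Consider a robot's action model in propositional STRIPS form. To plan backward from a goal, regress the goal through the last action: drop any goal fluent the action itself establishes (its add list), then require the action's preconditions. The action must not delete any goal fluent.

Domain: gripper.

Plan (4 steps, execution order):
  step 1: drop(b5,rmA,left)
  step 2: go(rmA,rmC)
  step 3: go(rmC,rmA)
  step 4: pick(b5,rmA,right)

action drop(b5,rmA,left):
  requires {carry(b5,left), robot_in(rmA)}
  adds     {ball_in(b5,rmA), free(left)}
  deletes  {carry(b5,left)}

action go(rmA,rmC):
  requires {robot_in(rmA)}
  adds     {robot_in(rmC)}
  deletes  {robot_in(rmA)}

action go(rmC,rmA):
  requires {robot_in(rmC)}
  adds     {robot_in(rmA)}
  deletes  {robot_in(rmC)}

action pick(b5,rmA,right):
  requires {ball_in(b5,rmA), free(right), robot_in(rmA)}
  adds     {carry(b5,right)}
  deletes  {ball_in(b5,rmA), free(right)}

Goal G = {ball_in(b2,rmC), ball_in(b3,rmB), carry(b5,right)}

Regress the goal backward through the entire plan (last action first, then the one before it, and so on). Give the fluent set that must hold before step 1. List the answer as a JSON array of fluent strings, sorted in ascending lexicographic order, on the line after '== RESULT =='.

Regress step by step:
  through step 4 (pick(b5,rmA,right)): drop {carry(b5,right)}, keep {ball_in(b2,rmC), ball_in(b3,rmB)}, require {ball_in(b5,rmA), free(right), robot_in(rmA)}
    → {ball_in(b2,rmC), ball_in(b3,rmB), ball_in(b5,rmA), free(right), robot_in(rmA)}
  through step 3 (go(rmC,rmA)): drop {robot_in(rmA)}, keep {ball_in(b2,rmC), ball_in(b3,rmB), ball_in(b5,rmA), free(right)}, require {robot_in(rmC)}
    → {ball_in(b2,rmC), ball_in(b3,rmB), ball_in(b5,rmA), free(right), robot_in(rmC)}
  through step 2 (go(rmA,rmC)): drop {robot_in(rmC)}, keep {ball_in(b2,rmC), ball_in(b3,rmB), ball_in(b5,rmA), free(right)}, require {robot_in(rmA)}
    → {ball_in(b2,rmC), ball_in(b3,rmB), ball_in(b5,rmA), free(right), robot_in(rmA)}
  through step 1 (drop(b5,rmA,left)): drop {ball_in(b5,rmA)}, keep {ball_in(b2,rmC), ball_in(b3,rmB), free(right), robot_in(rmA)}, require {carry(b5,left), robot_in(rmA)}
    → {ball_in(b2,rmC), ball_in(b3,rmB), carry(b5,left), free(right), robot_in(rmA)}

== RESULT ==
["ball_in(b2,rmC)", "ball_in(b3,rmB)", "carry(b5,left)", "free(right)", "robot_in(rmA)"]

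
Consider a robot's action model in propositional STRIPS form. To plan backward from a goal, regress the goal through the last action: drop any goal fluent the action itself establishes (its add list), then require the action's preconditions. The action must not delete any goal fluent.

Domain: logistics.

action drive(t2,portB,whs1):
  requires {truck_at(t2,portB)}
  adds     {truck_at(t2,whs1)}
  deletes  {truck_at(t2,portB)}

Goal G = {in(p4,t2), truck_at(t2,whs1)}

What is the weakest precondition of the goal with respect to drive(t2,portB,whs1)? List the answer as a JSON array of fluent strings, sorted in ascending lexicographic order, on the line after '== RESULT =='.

Regress:
  G ∩ del = {}  (empty — regression defined)
  G \ add = {in(p4,t2), truck_at(t2,whs1)} \ {truck_at(t2,whs1)} = {in(p4,t2)}
  ∪ pre   = {in(p4,t2)} ∪ {truck_at(t2,portB)}
          = {in(p4,t2), truck_at(t2,portB)}

== RESULT ==
["in(p4,t2)", "truck_at(t2,portB)"]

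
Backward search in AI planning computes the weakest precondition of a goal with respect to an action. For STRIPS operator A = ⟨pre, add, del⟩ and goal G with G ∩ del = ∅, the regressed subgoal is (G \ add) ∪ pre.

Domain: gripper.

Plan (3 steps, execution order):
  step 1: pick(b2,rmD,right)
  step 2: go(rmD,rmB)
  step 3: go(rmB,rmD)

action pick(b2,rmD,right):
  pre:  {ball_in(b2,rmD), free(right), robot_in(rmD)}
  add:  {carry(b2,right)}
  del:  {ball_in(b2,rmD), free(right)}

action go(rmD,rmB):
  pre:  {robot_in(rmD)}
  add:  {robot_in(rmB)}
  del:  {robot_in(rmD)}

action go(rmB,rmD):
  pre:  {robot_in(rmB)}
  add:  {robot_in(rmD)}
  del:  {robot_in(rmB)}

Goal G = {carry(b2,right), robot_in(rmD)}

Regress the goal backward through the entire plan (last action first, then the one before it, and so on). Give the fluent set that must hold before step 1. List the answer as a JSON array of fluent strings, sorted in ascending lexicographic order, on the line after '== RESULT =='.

Regress step by step:
  through step 3 (go(rmB,rmD)): drop {robot_in(rmD)}, keep {carry(b2,right)}, require {robot_in(rmB)}
    → {carry(b2,right), robot_in(rmB)}
  through step 2 (go(rmD,rmB)): drop {robot_in(rmB)}, keep {carry(b2,right)}, require {robot_in(rmD)}
    → {carry(b2,right), robot_in(rmD)}
  through step 1 (pick(b2,rmD,right)): drop {carry(b2,right)}, keep {robot_in(rmD)}, require {ball_in(b2,rmD), free(right), robot_in(rmD)}
    → {ball_in(b2,rmD), free(right), robot_in(rmD)}

== RESULT ==
["ball_in(b2,rmD)", "free(right)", "robot_in(rmD)"]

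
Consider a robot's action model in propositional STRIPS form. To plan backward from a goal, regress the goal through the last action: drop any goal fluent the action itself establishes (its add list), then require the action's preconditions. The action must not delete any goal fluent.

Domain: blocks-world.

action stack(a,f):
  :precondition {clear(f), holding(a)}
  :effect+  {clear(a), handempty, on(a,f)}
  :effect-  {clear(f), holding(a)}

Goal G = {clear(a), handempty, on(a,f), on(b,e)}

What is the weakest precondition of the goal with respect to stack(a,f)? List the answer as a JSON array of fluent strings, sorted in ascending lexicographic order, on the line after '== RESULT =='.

Compute (G \ add) ∪ pre:
  G ∩ del = {}  (empty — regression defined)
  G \ add = {clear(a), handempty, on(a,f), on(b,e)} \ {clear(a), handempty, on(a,f)} = {on(b,e)}
  ∪ pre   = {on(b,e)} ∪ {clear(f), holding(a)}
          = {clear(f), holding(a), on(b,e)}

== RESULT ==
["clear(f)", "holding(a)", "on(b,e)"]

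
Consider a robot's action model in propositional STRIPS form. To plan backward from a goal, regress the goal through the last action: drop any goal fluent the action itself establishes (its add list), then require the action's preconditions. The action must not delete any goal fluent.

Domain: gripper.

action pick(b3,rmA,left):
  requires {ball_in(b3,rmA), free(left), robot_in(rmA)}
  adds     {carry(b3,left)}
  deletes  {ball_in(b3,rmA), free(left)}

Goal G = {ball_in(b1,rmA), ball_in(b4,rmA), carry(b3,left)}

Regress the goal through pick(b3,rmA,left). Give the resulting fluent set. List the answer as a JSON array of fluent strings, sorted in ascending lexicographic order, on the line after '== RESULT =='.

Regress:
  G ∩ del = {}  (empty — regression defined)
  G \ add = {ball_in(b1,rmA), ball_in(b4,rmA), carry(b3,left)} \ {carry(b3,left)} = {ball_in(b1,rmA), ball_in(b4,rmA)}
  ∪ pre   = {ball_in(b1,rmA), ball_in(b4,rmA)} ∪ {ball_in(b3,rmA), free(left), robot_in(rmA)}
          = {ball_in(b1,rmA), ball_in(b3,rmA), ball_in(b4,rmA), free(left), robot_in(rmA)}

== RESULT ==
["ball_in(b1,rmA)", "ball_in(b3,rmA)", "ball_in(b4,rmA)", "free(left)", "robot_in(rmA)"]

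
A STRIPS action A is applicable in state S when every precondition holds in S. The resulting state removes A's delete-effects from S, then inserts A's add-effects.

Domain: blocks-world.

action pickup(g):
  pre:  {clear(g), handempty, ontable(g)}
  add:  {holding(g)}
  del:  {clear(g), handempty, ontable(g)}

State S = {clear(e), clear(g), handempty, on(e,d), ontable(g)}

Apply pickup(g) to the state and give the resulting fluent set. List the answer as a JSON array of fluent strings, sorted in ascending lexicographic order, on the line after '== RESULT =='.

Compute (S \ del) ∪ add:
  pre ⊆ S: {clear(g), handempty, ontable(g)} ⊆ S  — applicable
  S \ del = {clear(e), on(e,d)}
  ∪ add   = {clear(e), holding(g), on(e,d)}

== RESULT ==
["clear(e)", "holding(g)", "on(e,d)"]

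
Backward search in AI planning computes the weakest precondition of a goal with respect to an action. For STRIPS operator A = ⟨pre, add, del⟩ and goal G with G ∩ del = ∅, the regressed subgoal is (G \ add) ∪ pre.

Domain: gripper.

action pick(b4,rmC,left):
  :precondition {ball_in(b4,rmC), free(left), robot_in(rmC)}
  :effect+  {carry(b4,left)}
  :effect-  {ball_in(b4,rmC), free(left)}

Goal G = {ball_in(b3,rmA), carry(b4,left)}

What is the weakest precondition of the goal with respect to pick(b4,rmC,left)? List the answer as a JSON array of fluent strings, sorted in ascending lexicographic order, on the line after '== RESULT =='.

Regress:
  G ∩ del = {}  (empty — regression defined)
  G \ add = {ball_in(b3,rmA), carry(b4,left)} \ {carry(b4,left)} = {ball_in(b3,rmA)}
  ∪ pre   = {ball_in(b3,rmA)} ∪ {ball_in(b4,rmC), free(left), robot_in(rmC)}
          = {ball_in(b3,rmA), ball_in(b4,rmC), free(left), robot_in(rmC)}

== RESULT ==
["ball_in(b3,rmA)", "ball_in(b4,rmC)", "free(left)", "robot_in(rmC)"]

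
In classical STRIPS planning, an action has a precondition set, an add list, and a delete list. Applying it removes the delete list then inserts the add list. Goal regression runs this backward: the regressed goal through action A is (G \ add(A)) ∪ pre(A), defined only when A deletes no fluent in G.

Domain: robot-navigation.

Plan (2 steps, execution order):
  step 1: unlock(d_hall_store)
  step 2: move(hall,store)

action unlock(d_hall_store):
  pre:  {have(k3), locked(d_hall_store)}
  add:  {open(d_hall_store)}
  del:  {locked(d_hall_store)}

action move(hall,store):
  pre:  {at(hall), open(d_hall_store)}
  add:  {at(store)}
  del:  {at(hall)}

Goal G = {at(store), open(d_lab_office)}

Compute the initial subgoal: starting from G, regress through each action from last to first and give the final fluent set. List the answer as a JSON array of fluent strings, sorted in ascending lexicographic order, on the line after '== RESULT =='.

Work backward from the goal:
  through step 2 (move(hall,store)): drop {at(store)}, keep {open(d_lab_office)}, require {at(hall), open(d_hall_store)}
    → {at(hall), open(d_hall_store), open(d_lab_office)}
  through step 1 (unlock(d_hall_store)): drop {open(d_hall_store)}, keep {at(hall), open(d_lab_office)}, require {have(k3), locked(d_hall_store)}
    → {at(hall), have(k3), locked(d_hall_store), open(d_lab_office)}

== RESULT ==
["at(hall)", "have(k3)", "locked(d_hall_store)", "open(d_lab_office)"]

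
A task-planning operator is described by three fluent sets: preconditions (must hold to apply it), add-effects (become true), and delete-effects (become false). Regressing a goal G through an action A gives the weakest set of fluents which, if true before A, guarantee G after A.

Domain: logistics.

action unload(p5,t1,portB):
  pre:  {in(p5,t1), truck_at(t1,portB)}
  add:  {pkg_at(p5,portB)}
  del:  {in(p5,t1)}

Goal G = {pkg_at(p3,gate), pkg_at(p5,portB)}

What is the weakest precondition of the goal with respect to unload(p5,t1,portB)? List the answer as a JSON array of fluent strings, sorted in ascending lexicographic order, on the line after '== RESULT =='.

Compute (G \ add) ∪ pre:
  G ∩ del = {}  (empty — regression defined)
  G \ add = {pkg_at(p3,gate), pkg_at(p5,portB)} \ {pkg_at(p5,portB)} = {pkg_at(p3,gate)}
  ∪ pre   = {pkg_at(p3,gate)} ∪ {in(p5,t1), truck_at(t1,portB)}
          = {in(p5,t1), pkg_at(p3,gate), truck_at(t1,portB)}

== RESULT ==
["in(p5,t1)", "pkg_at(p3,gate)", "truck_at(t1,portB)"]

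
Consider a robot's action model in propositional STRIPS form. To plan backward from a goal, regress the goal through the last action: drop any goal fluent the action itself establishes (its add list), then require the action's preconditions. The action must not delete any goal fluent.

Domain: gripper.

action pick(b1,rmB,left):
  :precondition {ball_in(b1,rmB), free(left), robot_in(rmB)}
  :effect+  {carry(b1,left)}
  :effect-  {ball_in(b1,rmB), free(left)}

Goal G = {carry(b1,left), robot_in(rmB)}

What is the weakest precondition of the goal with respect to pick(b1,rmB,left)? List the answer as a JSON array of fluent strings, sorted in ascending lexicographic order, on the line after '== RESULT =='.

Compute (G \ add) ∪ pre:
  G ∩ del = {}  (empty — regression defined)
  G \ add = {carry(b1,left), robot_in(rmB)} \ {carry(b1,left)} = {robot_in(rmB)}
  ∪ pre   = {robot_in(rmB)} ∪ {ball_in(b1,rmB), free(left), robot_in(rmB)}
          = {ball_in(b1,rmB), free(left), robot_in(rmB)}

== RESULT ==
["ball_in(b1,rmB)", "free(left)", "robot_in(rmB)"]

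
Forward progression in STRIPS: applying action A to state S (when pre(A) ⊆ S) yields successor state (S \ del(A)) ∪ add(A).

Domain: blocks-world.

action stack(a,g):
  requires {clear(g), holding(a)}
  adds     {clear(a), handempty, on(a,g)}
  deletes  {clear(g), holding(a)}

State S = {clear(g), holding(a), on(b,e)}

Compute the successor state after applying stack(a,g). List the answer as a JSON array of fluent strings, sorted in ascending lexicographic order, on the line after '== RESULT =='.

Progress:
  pre ⊆ S: {clear(g), holding(a)} ⊆ S  — applicable
  S \ del = {on(b,e)}
  ∪ add   = {clear(a), handempty, on(a,g), on(b,e)}

== RESULT ==
["clear(a)", "handempty", "on(a,g)", "on(b,e)"]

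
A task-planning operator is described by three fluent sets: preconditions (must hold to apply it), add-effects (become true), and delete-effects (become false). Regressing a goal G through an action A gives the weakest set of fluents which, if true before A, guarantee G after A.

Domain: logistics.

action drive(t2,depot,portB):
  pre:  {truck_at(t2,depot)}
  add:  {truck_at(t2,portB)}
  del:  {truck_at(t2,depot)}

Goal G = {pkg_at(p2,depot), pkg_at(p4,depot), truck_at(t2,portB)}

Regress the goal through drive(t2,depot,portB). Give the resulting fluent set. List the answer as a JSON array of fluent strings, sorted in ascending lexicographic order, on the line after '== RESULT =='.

Compute (G \ add) ∪ pre:
  G ∩ del = {}  (empty — regression defined)
  G \ add = {pkg_at(p2,depot), pkg_at(p4,depot), truck_at(t2,portB)} \ {truck_at(t2,portB)} = {pkg_at(p2,depot), pkg_at(p4,depot)}
  ∪ pre   = {pkg_at(p2,depot), pkg_at(p4,depot)} ∪ {truck_at(t2,depot)}
          = {pkg_at(p2,depot), pkg_at(p4,depot), truck_at(t2,depot)}

== RESULT ==
["pkg_at(p2,depot)", "pkg_at(p4,depot)", "truck_at(t2,depot)"]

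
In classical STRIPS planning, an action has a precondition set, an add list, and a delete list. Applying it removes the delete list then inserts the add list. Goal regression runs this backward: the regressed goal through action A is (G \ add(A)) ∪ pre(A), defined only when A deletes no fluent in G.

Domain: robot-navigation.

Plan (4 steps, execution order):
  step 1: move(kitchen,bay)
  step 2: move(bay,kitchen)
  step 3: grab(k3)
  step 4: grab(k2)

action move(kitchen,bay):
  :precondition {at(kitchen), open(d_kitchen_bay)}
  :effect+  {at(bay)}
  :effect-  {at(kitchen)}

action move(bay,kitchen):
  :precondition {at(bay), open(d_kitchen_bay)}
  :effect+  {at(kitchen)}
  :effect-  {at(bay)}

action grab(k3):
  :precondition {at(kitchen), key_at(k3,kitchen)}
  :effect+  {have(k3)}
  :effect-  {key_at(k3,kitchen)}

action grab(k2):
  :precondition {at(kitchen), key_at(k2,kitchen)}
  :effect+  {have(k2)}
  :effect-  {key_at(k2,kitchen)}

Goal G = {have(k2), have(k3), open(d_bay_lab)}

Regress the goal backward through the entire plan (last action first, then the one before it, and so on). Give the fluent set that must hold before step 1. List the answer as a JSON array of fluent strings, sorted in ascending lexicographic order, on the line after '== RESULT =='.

Regress step by step:
  through step 4 (grab(k2)): drop {have(k2)}, keep {have(k3), open(d_bay_lab)}, require {at(kitchen), key_at(k2,kitchen)}
    → {at(kitchen), have(k3), key_at(k2,kitchen), open(d_bay_lab)}
  through step 3 (grab(k3)): drop {have(k3)}, keep {at(kitchen), key_at(k2,kitchen), open(d_bay_lab)}, require {at(kitchen), key_at(k3,kitchen)}
    → {at(kitchen), key_at(k2,kitchen), key_at(k3,kitchen), open(d_bay_lab)}
  through step 2 (move(bay,kitchen)): drop {at(kitchen)}, keep {key_at(k2,kitchen), key_at(k3,kitchen), open(d_bay_lab)}, require {at(bay), open(d_kitchen_bay)}
    → {at(bay), key_at(k2,kitchen), key_at(k3,kitchen), open(d_bay_lab), open(d_kitchen_bay)}
  through step 1 (move(kitchen,bay)): drop {at(bay)}, keep {key_at(k2,kitchen), key_at(k3,kitchen), open(d_bay_lab), open(d_kitchen_bay)}, require {at(kitchen), open(d_kitchen_bay)}
    → {at(kitchen), key_at(k2,kitchen), key_at(k3,kitchen), open(d_bay_lab), open(d_kitchen_bay)}

== RESULT ==
["at(kitchen)", "key_at(k2,kitchen)", "key_at(k3,kitchen)", "open(d_bay_lab)", "open(d_kitchen_bay)"]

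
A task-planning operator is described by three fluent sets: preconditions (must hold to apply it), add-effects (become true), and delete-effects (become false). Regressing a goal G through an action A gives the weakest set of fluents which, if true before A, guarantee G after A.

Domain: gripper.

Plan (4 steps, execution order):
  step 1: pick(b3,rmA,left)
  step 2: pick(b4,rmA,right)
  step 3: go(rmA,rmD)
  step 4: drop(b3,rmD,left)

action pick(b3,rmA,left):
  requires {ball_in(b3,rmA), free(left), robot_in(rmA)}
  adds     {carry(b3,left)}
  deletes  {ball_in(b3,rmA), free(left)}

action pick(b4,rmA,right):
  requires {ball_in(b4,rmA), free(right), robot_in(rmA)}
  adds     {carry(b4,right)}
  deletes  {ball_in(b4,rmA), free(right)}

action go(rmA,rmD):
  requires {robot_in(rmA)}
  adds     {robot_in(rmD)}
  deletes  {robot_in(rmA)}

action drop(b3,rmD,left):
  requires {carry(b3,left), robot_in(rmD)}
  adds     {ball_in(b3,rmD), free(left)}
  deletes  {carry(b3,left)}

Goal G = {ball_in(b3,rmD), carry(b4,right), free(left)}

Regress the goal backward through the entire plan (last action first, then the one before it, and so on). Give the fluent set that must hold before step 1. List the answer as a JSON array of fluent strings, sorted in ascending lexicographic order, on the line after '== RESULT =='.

Regress step by step:
  through step 4 (drop(b3,rmD,left)): drop {ball_in(b3,rmD), free(left)}, keep {carry(b4,right)}, require {carry(b3,left), robot_in(rmD)}
    → {carry(b3,left), carry(b4,right), robot_in(rmD)}
  through step 3 (go(rmA,rmD)): drop {robot_in(rmD)}, keep {carry(b3,left), carry(b4,right)}, require {robot_in(rmA)}
    → {carry(b3,left), carry(b4,right), robot_in(rmA)}
  through step 2 (pick(b4,rmA,right)): drop {carry(b4,right)}, keep {carry(b3,left), robot_in(rmA)}, require {ball_in(b4,rmA), free(right), robot_in(rmA)}
    → {ball_in(b4,rmA), carry(b3,left), free(right), robot_in(rmA)}
  through step 1 (pick(b3,rmA,left)): drop {carry(b3,left)}, keep {ball_in(b4,rmA), free(right), robot_in(rmA)}, require {ball_in(b3,rmA), free(left), robot_in(rmA)}
    → {ball_in(b3,rmA), ball_in(b4,rmA), free(left), free(right), robot_in(rmA)}

== RESULT ==
["ball_in(b3,rmA)", "ball_in(b4,rmA)", "free(left)", "free(right)", "robot_in(rmA)"]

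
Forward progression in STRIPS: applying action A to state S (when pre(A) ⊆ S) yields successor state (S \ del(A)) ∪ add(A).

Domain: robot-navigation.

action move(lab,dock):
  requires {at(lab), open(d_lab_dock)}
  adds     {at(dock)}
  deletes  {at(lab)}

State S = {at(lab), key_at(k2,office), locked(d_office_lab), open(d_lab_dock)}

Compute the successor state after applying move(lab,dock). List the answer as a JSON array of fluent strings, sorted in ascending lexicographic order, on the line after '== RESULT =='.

Progress:
  pre ⊆ S: {at(lab), open(d_lab_dock)} ⊆ S  — applicable
  S \ del = {key_at(k2,office), locked(d_office_lab), open(d_lab_dock)}
  ∪ add   = {at(dock), key_at(k2,office), locked(d_office_lab), open(d_lab_dock)}

== RESULT ==
["at(dock)", "key_at(k2,office)", "locked(d_office_lab)", "open(d_lab_dock)"]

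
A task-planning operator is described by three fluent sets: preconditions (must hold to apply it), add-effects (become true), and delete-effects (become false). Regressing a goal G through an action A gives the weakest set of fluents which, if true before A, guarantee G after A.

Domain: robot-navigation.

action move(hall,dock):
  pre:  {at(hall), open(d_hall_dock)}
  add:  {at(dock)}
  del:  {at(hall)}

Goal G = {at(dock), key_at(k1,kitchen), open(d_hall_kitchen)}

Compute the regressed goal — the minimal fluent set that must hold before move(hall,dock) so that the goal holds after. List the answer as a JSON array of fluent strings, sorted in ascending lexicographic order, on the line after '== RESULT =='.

Regress:
  G ∩ del = {}  (empty — regression defined)
  G \ add = {at(dock), key_at(k1,kitchen), open(d_hall_kitchen)} \ {at(dock)} = {key_at(k1,kitchen), open(d_hall_kitchen)}
  ∪ pre   = {key_at(k1,kitchen), open(d_hall_kitchen)} ∪ {at(hall), open(d_hall_dock)}
          = {at(hall), key_at(k1,kitchen), open(d_hall_dock), open(d_hall_kitchen)}

== RESULT ==
["at(hall)", "key_at(k1,kitchen)", "open(d_hall_dock)", "open(d_hall_kitchen)"]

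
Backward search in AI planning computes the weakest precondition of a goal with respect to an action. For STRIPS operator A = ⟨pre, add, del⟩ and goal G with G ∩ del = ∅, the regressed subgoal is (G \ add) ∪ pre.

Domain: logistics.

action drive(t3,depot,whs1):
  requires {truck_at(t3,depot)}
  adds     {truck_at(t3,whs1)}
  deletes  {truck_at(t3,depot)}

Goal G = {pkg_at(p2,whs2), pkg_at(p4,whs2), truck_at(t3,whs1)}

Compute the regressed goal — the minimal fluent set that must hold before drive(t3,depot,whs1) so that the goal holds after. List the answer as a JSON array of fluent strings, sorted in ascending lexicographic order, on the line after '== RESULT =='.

Compute (G \ add) ∪ pre:
  G ∩ del = {}  (empty — regression defined)
  G \ add = {pkg_at(p2,whs2), pkg_at(p4,whs2), truck_at(t3,whs1)} \ {truck_at(t3,whs1)} = {pkg_at(p2,whs2), pkg_at(p4,whs2)}
  ∪ pre   = {pkg_at(p2,whs2), pkg_at(p4,whs2)} ∪ {truck_at(t3,depot)}
          = {pkg_at(p2,whs2), pkg_at(p4,whs2), truck_at(t3,depot)}

== RESULT ==
["pkg_at(p2,whs2)", "pkg_at(p4,whs2)", "truck_at(t3,depot)"]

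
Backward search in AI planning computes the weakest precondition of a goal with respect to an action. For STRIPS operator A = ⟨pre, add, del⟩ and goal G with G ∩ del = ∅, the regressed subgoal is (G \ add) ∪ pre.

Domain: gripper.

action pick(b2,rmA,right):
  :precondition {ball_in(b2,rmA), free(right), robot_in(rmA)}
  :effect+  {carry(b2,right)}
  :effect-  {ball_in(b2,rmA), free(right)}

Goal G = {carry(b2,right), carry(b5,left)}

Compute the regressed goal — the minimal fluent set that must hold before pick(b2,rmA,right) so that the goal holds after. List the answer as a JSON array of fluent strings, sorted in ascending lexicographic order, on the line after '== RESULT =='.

Regress:
  G ∩ del = {}  (empty — regression defined)
  G \ add = {carry(b2,right), carry(b5,left)} \ {carry(b2,right)} = {carry(b5,left)}
  ∪ pre   = {carry(b5,left)} ∪ {ball_in(b2,rmA), free(right), robot_in(rmA)}
          = {ball_in(b2,rmA), carry(b5,left), free(right), robot_in(rmA)}

== RESULT ==
["ball_in(b2,rmA)", "carry(b5,left)", "free(right)", "robot_in(rmA)"]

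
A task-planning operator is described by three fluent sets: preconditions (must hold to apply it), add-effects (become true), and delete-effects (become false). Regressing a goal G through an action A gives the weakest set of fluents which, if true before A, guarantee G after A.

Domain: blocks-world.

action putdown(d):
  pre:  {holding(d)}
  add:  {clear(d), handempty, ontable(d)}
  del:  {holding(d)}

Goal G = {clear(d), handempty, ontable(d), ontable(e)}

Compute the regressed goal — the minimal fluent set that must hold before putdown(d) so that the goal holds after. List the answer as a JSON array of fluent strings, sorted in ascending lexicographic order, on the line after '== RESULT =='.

Regress:
  G ∩ del = {}  (empty — regression defined)
  G \ add = {clear(d), handempty, ontable(d), ontable(e)} \ {clear(d), handempty, ontable(d)} = {ontable(e)}
  ∪ pre   = {ontable(e)} ∪ {holding(d)}
          = {holding(d), ontable(e)}

== RESULT ==
["holding(d)", "ontable(e)"]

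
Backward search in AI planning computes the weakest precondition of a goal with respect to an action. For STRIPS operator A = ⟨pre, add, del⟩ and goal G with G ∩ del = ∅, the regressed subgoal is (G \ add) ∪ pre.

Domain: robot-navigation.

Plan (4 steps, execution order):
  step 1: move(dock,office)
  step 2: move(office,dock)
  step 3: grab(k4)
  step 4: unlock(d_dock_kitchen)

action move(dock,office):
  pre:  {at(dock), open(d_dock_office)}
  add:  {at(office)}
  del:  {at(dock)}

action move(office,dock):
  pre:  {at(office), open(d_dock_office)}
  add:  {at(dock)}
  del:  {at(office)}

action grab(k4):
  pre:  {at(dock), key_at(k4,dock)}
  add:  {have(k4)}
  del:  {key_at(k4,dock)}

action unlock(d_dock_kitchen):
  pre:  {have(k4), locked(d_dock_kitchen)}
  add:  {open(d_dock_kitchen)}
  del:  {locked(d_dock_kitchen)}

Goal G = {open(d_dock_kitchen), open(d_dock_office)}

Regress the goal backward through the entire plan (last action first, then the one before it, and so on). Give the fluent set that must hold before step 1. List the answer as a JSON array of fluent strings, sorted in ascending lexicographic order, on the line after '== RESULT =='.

Regress step by step:
  through step 4 (unlock(d_dock_kitchen)): drop {open(d_dock_kitchen)}, keep {open(d_dock_office)}, require {have(k4), locked(d_dock_kitchen)}
    → {have(k4), locked(d_dock_kitchen), open(d_dock_office)}
  through step 3 (grab(k4)): drop {have(k4)}, keep {locked(d_dock_kitchen), open(d_dock_office)}, require {at(dock), key_at(k4,dock)}
    → {at(dock), key_at(k4,dock), locked(d_dock_kitchen), open(d_dock_office)}
  through step 2 (move(office,dock)): drop {at(dock)}, keep {key_at(k4,dock), locked(d_dock_kitchen), open(d_dock_office)}, require {at(office), open(d_dock_office)}
    → {at(office), key_at(k4,dock), locked(d_dock_kitchen), open(d_dock_office)}
  through step 1 (move(dock,office)): drop {at(office)}, keep {key_at(k4,dock), locked(d_dock_kitchen), open(d_dock_office)}, require {at(dock), open(d_dock_office)}
    → {at(dock), key_at(k4,dock), locked(d_dock_kitchen), open(d_dock_office)}

== RESULT ==
["at(dock)", "key_at(k4,dock)", "locked(d_dock_kitchen)", "open(d_dock_office)"]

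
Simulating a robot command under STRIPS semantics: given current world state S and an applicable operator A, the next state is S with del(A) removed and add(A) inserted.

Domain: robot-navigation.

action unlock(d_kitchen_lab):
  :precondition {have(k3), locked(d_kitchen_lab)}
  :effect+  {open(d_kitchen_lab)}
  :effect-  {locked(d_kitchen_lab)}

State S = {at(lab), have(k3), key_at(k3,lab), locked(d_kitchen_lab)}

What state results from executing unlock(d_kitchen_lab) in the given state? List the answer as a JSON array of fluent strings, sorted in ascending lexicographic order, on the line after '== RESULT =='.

Compute (S \ del) ∪ add:
  pre ⊆ S: {have(k3), locked(d_kitchen_lab)} ⊆ S  — applicable
  S \ del = {at(lab), have(k3), key_at(k3,lab)}
  ∪ add   = {at(lab), have(k3), key_at(k3,lab), open(d_kitchen_lab)}

== RESULT ==
["at(lab)", "have(k3)", "key_at(k3,lab)", "open(d_kitchen_lab)"]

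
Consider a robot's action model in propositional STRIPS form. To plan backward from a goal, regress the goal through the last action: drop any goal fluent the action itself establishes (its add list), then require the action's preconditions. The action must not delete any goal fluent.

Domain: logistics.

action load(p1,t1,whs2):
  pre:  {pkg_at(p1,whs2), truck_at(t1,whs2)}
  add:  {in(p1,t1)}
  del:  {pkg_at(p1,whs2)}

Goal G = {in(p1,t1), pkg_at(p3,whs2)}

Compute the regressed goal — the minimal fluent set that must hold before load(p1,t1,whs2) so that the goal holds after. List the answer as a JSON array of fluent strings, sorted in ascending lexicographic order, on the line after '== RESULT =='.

Compute (G \ add) ∪ pre:
  G ∩ del = {}  (empty — regression defined)
  G \ add = {in(p1,t1), pkg_at(p3,whs2)} \ {in(p1,t1)} = {pkg_at(p3,whs2)}
  ∪ pre   = {pkg_at(p3,whs2)} ∪ {pkg_at(p1,whs2), truck_at(t1,whs2)}
          = {pkg_at(p1,whs2), pkg_at(p3,whs2), truck_at(t1,whs2)}

== RESULT ==
["pkg_at(p1,whs2)", "pkg_at(p3,whs2)", "truck_at(t1,whs2)"]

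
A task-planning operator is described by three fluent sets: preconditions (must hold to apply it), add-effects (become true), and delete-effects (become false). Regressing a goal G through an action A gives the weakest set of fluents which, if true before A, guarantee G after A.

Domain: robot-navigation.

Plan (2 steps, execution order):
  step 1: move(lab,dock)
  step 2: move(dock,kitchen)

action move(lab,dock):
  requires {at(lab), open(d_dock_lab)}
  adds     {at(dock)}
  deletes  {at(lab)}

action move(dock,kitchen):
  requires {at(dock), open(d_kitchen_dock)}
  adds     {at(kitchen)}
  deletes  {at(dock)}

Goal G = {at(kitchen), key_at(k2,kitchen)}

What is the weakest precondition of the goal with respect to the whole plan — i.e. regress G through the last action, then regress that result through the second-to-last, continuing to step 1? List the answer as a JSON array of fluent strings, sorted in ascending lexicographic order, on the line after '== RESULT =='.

Regress step by step:
  through step 2 (move(dock,kitchen)): drop {at(kitchen)}, keep {key_at(k2,kitchen)}, require {at(dock), open(d_kitchen_dock)}
    → {at(dock), key_at(k2,kitchen), open(d_kitchen_dock)}
  through step 1 (move(lab,dock)): drop {at(dock)}, keep {key_at(k2,kitchen), open(d_kitchen_dock)}, require {at(lab), open(d_dock_lab)}
    → {at(lab), key_at(k2,kitchen), open(d_dock_lab), open(d_kitchen_dock)}

== RESULT ==
["at(lab)", "key_at(k2,kitchen)", "open(d_dock_lab)", "open(d_kitchen_dock)"]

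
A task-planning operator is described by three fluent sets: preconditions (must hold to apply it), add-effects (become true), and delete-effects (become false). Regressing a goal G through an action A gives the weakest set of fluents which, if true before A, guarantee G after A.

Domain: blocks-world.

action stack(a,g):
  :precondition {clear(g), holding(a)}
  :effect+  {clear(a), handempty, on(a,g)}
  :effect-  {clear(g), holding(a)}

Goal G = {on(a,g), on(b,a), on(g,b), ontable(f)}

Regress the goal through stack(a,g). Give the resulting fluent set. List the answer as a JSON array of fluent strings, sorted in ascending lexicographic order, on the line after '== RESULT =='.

Compute (G \ add) ∪ pre:
  G ∩ del = {}  (empty — regression defined)
  G \ add = {on(a,g), on(b,a), on(g,b), ontable(f)} \ {clear(a), handempty, on(a,g)} = {on(b,a), on(g,b), ontable(f)}
  ∪ pre   = {on(b,a), on(g,b), ontable(f)} ∪ {clear(g), holding(a)}
          = {clear(g), holding(a), on(b,a), on(g,b), ontable(f)}

== RESULT ==
["clear(g)", "holding(a)", "on(b,a)", "on(g,b)", "ontable(f)"]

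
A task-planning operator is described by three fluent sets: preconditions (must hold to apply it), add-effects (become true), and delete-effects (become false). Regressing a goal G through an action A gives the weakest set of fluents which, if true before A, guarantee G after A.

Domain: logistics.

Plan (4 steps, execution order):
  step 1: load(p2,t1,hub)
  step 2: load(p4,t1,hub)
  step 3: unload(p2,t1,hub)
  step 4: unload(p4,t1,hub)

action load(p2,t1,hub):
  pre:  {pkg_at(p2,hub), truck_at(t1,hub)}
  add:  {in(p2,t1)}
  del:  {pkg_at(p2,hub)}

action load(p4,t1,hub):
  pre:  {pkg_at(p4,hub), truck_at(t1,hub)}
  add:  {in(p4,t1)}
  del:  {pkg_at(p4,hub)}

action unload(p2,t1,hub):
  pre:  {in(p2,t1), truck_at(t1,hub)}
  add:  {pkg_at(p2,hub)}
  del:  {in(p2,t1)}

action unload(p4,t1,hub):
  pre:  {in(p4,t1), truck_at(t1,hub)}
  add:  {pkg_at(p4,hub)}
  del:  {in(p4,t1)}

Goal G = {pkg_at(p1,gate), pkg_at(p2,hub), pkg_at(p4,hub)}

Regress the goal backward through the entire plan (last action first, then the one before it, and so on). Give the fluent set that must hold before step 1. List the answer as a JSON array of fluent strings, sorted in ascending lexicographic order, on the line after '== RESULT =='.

Regress step by step:
  through step 4 (unload(p4,t1,hub)): drop {pkg_at(p4,hub)}, keep {pkg_at(p1,gate), pkg_at(p2,hub)}, require {in(p4,t1), truck_at(t1,hub)}
    → {in(p4,t1), pkg_at(p1,gate), pkg_at(p2,hub), truck_at(t1,hub)}
  through step 3 (unload(p2,t1,hub)): drop {pkg_at(p2,hub)}, keep {in(p4,t1), pkg_at(p1,gate), truck_at(t1,hub)}, require {in(p2,t1), truck_at(t1,hub)}
    → {in(p2,t1), in(p4,t1), pkg_at(p1,gate), truck_at(t1,hub)}
  through step 2 (load(p4,t1,hub)): drop {in(p4,t1)}, keep {in(p2,t1), pkg_at(p1,gate), truck_at(t1,hub)}, require {pkg_at(p4,hub), truck_at(t1,hub)}
    → {in(p2,t1), pkg_at(p1,gate), pkg_at(p4,hub), truck_at(t1,hub)}
  through step 1 (load(p2,t1,hub)): drop {in(p2,t1)}, keep {pkg_at(p1,gate), pkg_at(p4,hub), truck_at(t1,hub)}, require {pkg_at(p2,hub), truck_at(t1,hub)}
    → {pkg_at(p1,gate), pkg_at(p2,hub), pkg_at(p4,hub), truck_at(t1,hub)}

== RESULT ==
["pkg_at(p1,gate)", "pkg_at(p2,hub)", "pkg_at(p4,hub)", "truck_at(t1,hub)"]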